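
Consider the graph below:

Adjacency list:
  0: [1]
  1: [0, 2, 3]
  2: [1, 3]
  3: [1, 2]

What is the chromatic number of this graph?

The graph has a maximum clique of size 3 (lower bound on chromatic number).
A valid 3-coloring: {0: 1, 1: 0, 2: 1, 3: 2}.
Chromatic number = 3.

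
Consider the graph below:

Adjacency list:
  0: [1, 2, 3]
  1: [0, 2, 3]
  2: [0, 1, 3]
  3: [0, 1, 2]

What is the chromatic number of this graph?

The graph has a maximum clique of size 4 (lower bound on chromatic number).
A valid 4-coloring: {0: 0, 1: 1, 2: 2, 3: 3}.
Chromatic number = 4.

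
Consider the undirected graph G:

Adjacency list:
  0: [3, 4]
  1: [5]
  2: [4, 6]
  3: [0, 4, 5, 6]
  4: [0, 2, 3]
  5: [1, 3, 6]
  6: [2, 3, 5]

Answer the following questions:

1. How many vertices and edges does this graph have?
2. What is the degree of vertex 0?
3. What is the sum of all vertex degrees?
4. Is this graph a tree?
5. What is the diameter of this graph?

Count: 7 vertices, 9 edges.
Vertex 0 has neighbors [3, 4], degree = 2.
Handshaking lemma: 2 * 9 = 18.
A tree on 7 vertices has 6 edges. This graph has 9 edges (3 extra). Not a tree.
Diameter (longest shortest path) = 3.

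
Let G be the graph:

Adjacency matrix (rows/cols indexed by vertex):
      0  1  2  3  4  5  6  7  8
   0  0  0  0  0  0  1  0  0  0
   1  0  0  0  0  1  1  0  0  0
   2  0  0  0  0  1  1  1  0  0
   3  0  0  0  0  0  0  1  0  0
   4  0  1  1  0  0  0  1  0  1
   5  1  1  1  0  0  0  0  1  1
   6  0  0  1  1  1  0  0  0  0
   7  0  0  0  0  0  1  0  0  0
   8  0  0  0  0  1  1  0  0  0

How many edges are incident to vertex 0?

Vertex 0 has neighbors [5], so deg(0) = 1.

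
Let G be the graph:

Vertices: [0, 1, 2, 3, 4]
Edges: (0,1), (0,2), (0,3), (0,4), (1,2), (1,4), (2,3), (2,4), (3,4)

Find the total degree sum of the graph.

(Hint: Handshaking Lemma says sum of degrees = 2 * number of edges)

Count edges: 9 edges.
By Handshaking Lemma: sum of degrees = 2 * 9 = 18.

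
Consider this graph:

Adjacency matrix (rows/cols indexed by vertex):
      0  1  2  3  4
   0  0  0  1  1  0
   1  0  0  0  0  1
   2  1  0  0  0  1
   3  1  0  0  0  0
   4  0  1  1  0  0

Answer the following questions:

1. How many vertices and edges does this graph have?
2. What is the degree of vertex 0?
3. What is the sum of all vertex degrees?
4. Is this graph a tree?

Count: 5 vertices, 4 edges.
Vertex 0 has neighbors [2, 3], degree = 2.
Handshaking lemma: 2 * 4 = 8.
A graph is a tree iff it is connected and has exactly n-1 edges. This graph is connected (all 5 vertices in one component) and has 5-1 = 4 edges. It is a tree.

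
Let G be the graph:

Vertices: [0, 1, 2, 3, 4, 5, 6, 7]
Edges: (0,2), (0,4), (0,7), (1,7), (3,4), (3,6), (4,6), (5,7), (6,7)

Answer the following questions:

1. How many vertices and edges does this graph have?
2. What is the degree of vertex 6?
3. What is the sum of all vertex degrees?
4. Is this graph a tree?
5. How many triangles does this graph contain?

Count: 8 vertices, 9 edges.
Vertex 6 has neighbors [3, 4, 7], degree = 3.
Handshaking lemma: 2 * 9 = 18.
A tree on 8 vertices has 7 edges. This graph has 9 edges (2 extra). Not a tree.
Number of triangles = 1.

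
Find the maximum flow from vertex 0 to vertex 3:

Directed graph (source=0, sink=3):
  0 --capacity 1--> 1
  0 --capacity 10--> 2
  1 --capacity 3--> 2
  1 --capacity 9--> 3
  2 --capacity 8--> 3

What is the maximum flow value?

Computing max flow:
  Flow on (0->1): 1/1
  Flow on (0->2): 8/10
  Flow on (1->3): 1/9
  Flow on (2->3): 8/8
Maximum flow = 9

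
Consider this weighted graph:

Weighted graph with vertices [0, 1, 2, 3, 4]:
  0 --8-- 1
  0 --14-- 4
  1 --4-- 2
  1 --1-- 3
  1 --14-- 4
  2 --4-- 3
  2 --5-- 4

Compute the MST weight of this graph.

Applying Kruskal's algorithm (sort edges by weight, add if no cycle):
  Add (1,3) w=1
  Add (1,2) w=4
  Skip (2,3) w=4 (creates cycle)
  Add (2,4) w=5
  Add (0,1) w=8
  Skip (0,4) w=14 (creates cycle)
  Skip (1,4) w=14 (creates cycle)
MST weight = 18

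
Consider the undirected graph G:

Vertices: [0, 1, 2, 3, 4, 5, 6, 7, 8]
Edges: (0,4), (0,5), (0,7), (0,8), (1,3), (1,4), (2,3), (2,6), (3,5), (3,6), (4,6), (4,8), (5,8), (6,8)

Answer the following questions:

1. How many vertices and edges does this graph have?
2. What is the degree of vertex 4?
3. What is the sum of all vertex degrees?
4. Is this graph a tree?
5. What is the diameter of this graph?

Count: 9 vertices, 14 edges.
Vertex 4 has neighbors [0, 1, 6, 8], degree = 4.
Handshaking lemma: 2 * 14 = 28.
A tree on 9 vertices has 8 edges. This graph has 14 edges (6 extra). Not a tree.
Diameter (longest shortest path) = 4.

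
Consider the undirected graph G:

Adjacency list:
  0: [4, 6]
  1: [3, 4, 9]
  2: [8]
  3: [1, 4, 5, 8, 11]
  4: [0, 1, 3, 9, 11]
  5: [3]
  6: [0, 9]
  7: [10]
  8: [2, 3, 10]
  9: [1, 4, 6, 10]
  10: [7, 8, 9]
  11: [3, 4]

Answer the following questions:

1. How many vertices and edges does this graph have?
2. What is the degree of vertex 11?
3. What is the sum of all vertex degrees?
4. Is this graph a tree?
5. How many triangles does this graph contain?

Count: 12 vertices, 16 edges.
Vertex 11 has neighbors [3, 4], degree = 2.
Handshaking lemma: 2 * 16 = 32.
A tree on 12 vertices has 11 edges. This graph has 16 edges (5 extra). Not a tree.
Number of triangles = 3.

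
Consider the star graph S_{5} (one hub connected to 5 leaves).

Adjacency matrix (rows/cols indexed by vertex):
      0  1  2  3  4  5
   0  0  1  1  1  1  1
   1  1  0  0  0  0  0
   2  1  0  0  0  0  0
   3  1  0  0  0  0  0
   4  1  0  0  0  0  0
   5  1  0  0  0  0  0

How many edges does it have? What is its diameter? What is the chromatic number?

Star graph S_{5}: the hub connects to all 5 leaves.
Edges = 5.
Diameter = 2 (any leaf to hub is 1, leaf to leaf through hub is 2).
Star graphs are bipartite (hub vs leaves), so chromatic number = 2.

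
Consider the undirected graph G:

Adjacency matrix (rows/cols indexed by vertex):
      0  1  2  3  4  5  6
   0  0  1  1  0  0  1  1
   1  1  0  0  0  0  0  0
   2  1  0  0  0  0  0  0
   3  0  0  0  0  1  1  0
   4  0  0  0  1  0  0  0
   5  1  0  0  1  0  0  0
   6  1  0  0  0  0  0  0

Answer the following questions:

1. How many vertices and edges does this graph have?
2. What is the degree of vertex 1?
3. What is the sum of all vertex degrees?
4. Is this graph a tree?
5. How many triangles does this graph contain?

Count: 7 vertices, 6 edges.
Vertex 1 has neighbors [0], degree = 1.
Handshaking lemma: 2 * 6 = 12.
A graph is a tree iff it is connected and has exactly n-1 edges. This graph is connected (all 7 vertices in one component) and has 7-1 = 6 edges. It is a tree.
Number of triangles = 0.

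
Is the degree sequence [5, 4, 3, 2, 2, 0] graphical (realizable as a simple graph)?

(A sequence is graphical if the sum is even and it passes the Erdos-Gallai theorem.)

Sum of degrees = 16. Sum is even but fails Erdos-Gallai. The sequence is NOT graphical.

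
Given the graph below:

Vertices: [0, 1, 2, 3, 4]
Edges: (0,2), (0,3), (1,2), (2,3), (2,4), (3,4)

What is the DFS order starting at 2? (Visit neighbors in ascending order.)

DFS from vertex 2 (neighbors processed in ascending order):
Visit order: 2, 0, 3, 4, 1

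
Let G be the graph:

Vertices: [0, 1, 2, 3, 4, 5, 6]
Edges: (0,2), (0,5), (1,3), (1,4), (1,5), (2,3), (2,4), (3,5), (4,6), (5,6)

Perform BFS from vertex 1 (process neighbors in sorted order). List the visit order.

BFS from vertex 1 (neighbors processed in ascending order):
Visit order: 1, 3, 4, 5, 2, 6, 0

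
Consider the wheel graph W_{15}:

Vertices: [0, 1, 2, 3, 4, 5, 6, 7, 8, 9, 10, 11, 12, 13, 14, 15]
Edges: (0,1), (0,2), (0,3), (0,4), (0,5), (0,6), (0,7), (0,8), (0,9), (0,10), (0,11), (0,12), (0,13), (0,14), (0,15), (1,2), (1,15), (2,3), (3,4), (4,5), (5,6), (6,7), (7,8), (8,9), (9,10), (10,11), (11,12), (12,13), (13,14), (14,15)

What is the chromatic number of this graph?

W_{15} = C_{15} plus a hub adjacent to every cycle vertex.
The outer cycle needs 3 colors (odd cycle); the hub is adjacent to all of them so needs a fresh color.
Chromatic number = 3 + 1 = 4.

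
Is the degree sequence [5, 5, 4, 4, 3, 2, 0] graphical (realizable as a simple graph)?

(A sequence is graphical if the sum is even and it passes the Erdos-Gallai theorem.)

Sum of degrees = 23. Sum is odd, so the sequence is NOT graphical.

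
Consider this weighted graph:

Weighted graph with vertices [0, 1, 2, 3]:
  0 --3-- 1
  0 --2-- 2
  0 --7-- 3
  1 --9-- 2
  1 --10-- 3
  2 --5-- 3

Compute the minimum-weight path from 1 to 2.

Using Dijkstra's algorithm from vertex 1:
Shortest path: 1 -> 0 -> 2
Total weight: 3 + 2 = 5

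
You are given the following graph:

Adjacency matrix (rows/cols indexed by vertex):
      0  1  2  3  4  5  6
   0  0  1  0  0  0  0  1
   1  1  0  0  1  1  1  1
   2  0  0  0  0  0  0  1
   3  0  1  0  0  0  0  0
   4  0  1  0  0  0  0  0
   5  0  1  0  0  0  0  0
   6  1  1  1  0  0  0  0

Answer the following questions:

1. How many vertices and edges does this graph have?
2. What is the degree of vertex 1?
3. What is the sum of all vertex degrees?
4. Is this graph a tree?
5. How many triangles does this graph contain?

Count: 7 vertices, 7 edges.
Vertex 1 has neighbors [0, 3, 4, 5, 6], degree = 5.
Handshaking lemma: 2 * 7 = 14.
A tree on 7 vertices has 6 edges. This graph has 7 edges (1 extra). Not a tree.
Number of triangles = 1.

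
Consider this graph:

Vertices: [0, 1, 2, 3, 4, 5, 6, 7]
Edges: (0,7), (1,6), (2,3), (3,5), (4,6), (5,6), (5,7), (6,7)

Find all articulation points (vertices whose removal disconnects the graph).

An articulation point is a vertex whose removal disconnects the graph.
Articulation points: [3, 5, 6, 7]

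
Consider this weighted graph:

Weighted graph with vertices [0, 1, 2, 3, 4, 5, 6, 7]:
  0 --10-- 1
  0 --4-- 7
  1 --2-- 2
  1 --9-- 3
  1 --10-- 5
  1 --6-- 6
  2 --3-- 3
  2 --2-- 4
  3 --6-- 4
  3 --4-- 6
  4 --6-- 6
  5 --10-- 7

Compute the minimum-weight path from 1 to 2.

Using Dijkstra's algorithm from vertex 1:
Shortest path: 1 -> 2
Total weight: 2 = 2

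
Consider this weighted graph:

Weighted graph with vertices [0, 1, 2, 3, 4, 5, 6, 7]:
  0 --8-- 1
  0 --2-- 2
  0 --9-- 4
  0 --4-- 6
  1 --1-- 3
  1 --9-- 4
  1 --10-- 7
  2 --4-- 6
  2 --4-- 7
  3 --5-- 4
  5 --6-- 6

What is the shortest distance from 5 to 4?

Using Dijkstra's algorithm from vertex 5:
Shortest path: 5 -> 6 -> 0 -> 4
Total weight: 6 + 4 + 9 = 19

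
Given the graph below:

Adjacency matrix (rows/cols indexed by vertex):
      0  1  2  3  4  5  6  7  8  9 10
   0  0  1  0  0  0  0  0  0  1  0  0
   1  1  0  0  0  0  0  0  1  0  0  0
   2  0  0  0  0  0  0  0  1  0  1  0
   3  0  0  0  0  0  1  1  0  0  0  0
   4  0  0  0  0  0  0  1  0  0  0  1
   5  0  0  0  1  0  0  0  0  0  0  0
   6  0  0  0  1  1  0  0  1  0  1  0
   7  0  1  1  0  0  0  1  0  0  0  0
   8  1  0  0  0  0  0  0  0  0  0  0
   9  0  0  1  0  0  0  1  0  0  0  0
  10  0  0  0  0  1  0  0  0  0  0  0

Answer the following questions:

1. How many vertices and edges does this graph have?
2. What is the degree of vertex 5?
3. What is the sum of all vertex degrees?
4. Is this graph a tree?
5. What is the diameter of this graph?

Count: 11 vertices, 11 edges.
Vertex 5 has neighbors [3], degree = 1.
Handshaking lemma: 2 * 11 = 22.
A tree on 11 vertices has 10 edges. This graph has 11 edges (1 extra). Not a tree.
Diameter (longest shortest path) = 6.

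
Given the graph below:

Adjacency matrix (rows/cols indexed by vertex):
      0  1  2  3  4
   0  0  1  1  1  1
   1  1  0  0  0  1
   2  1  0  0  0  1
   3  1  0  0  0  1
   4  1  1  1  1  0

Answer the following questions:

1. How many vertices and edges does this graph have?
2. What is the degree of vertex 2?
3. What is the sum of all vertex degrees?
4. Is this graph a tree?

Count: 5 vertices, 7 edges.
Vertex 2 has neighbors [0, 4], degree = 2.
Handshaking lemma: 2 * 7 = 14.
A tree on 5 vertices has 4 edges. This graph has 7 edges (3 extra). Not a tree.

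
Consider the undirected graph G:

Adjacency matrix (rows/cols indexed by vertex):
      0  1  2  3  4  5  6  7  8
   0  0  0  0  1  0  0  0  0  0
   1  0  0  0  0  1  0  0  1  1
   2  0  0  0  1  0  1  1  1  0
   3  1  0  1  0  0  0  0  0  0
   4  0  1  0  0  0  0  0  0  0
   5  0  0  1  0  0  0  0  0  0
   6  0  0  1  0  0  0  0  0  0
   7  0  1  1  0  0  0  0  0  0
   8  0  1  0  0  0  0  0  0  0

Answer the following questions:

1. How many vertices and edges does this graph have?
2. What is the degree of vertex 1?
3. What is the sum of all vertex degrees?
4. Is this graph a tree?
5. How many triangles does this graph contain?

Count: 9 vertices, 8 edges.
Vertex 1 has neighbors [4, 7, 8], degree = 3.
Handshaking lemma: 2 * 8 = 16.
A graph is a tree iff it is connected and has exactly n-1 edges. This graph is connected (all 9 vertices in one component) and has 9-1 = 8 edges. It is a tree.
Number of triangles = 0.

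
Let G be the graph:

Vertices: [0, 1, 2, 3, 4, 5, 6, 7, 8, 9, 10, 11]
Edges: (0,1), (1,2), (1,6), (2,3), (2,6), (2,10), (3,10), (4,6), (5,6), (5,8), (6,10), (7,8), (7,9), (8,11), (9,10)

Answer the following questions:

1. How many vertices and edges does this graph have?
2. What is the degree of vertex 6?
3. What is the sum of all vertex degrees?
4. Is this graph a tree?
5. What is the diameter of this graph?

Count: 12 vertices, 15 edges.
Vertex 6 has neighbors [1, 2, 4, 5, 10], degree = 5.
Handshaking lemma: 2 * 15 = 30.
A tree on 12 vertices has 11 edges. This graph has 15 edges (4 extra). Not a tree.
Diameter (longest shortest path) = 5.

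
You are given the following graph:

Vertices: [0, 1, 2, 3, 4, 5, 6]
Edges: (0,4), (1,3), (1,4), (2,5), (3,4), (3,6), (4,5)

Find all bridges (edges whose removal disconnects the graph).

A bridge is an edge whose removal increases the number of connected components.
Bridges found: (0,4), (2,5), (3,6), (4,5)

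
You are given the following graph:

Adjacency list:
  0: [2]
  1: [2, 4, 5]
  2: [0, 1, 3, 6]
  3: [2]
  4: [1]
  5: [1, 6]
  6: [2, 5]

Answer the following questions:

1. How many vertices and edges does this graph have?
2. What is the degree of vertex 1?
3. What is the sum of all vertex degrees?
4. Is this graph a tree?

Count: 7 vertices, 7 edges.
Vertex 1 has neighbors [2, 4, 5], degree = 3.
Handshaking lemma: 2 * 7 = 14.
A tree on 7 vertices has 6 edges. This graph has 7 edges (1 extra). Not a tree.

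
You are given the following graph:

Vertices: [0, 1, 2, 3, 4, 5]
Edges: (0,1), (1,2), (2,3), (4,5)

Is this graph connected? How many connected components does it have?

Checking connectivity: the graph has 2 connected component(s).
Components: [[0, 1, 2, 3], [4, 5]]. The graph is NOT connected.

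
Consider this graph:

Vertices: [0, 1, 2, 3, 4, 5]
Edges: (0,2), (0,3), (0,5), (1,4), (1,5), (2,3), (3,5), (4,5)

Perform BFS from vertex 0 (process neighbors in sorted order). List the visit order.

BFS from vertex 0 (neighbors processed in ascending order):
Visit order: 0, 2, 3, 5, 1, 4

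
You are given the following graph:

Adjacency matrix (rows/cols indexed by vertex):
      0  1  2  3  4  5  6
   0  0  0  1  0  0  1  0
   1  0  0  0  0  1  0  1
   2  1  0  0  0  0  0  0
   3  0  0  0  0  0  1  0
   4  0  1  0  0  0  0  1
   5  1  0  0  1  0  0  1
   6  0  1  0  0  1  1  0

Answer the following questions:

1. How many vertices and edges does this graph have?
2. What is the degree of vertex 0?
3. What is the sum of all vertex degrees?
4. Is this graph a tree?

Count: 7 vertices, 7 edges.
Vertex 0 has neighbors [2, 5], degree = 2.
Handshaking lemma: 2 * 7 = 14.
A tree on 7 vertices has 6 edges. This graph has 7 edges (1 extra). Not a tree.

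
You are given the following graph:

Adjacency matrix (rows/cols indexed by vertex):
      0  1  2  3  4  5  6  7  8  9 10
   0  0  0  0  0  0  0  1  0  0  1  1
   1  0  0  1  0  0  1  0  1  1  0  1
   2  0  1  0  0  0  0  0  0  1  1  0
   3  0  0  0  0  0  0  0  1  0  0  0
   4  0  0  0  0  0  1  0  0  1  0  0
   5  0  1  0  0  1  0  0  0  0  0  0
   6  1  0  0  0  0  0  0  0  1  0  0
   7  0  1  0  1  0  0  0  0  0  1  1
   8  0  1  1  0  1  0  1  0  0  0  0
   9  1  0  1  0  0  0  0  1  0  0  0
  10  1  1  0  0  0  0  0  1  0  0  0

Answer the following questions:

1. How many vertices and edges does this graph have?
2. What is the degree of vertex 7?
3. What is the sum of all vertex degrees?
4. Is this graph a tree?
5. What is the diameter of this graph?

Count: 11 vertices, 16 edges.
Vertex 7 has neighbors [1, 3, 9, 10], degree = 4.
Handshaking lemma: 2 * 16 = 32.
A tree on 11 vertices has 10 edges. This graph has 16 edges (6 extra). Not a tree.
Diameter (longest shortest path) = 4.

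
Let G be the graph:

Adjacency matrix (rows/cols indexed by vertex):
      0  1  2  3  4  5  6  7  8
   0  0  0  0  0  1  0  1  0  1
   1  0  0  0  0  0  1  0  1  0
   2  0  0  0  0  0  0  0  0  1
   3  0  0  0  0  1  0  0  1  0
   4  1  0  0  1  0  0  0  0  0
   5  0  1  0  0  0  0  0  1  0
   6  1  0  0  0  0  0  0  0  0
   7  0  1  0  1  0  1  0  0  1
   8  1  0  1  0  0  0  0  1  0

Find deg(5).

Vertex 5 has neighbors [1, 7], so deg(5) = 2.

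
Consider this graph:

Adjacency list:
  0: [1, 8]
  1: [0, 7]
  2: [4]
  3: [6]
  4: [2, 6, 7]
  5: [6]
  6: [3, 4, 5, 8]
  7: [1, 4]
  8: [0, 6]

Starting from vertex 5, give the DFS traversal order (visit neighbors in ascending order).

DFS from vertex 5 (neighbors processed in ascending order):
Visit order: 5, 6, 3, 4, 2, 7, 1, 0, 8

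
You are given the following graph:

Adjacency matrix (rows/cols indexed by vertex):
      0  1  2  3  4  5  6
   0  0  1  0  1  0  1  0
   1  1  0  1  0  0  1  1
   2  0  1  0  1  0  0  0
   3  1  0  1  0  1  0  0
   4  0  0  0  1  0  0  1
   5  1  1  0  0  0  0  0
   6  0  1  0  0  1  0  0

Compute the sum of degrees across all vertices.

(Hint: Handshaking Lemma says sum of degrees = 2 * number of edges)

Count edges: 9 edges.
By Handshaking Lemma: sum of degrees = 2 * 9 = 18.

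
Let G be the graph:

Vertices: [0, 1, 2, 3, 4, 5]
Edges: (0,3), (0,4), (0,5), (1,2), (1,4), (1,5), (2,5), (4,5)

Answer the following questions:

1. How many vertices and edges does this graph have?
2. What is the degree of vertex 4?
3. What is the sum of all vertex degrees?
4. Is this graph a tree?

Count: 6 vertices, 8 edges.
Vertex 4 has neighbors [0, 1, 5], degree = 3.
Handshaking lemma: 2 * 8 = 16.
A tree on 6 vertices has 5 edges. This graph has 8 edges (3 extra). Not a tree.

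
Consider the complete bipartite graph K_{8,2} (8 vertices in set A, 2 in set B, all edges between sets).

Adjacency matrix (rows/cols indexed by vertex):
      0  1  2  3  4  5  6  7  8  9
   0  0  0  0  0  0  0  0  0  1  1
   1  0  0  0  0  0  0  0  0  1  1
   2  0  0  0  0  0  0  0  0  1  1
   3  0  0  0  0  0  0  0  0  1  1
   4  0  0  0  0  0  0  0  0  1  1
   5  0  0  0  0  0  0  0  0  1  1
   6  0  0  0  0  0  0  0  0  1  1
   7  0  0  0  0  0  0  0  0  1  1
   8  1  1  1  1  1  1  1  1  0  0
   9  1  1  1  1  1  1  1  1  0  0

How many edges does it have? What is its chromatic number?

K_{8,2} has 8 * 2 = 16 edges.
Bipartite graphs have chromatic number 2 (color each partition differently).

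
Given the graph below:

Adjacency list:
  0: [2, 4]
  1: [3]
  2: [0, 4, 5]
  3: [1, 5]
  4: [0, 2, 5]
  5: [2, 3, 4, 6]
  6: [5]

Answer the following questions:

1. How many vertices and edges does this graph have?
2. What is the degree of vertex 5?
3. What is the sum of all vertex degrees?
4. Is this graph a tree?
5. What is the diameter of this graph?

Count: 7 vertices, 8 edges.
Vertex 5 has neighbors [2, 3, 4, 6], degree = 4.
Handshaking lemma: 2 * 8 = 16.
A tree on 7 vertices has 6 edges. This graph has 8 edges (2 extra). Not a tree.
Diameter (longest shortest path) = 4.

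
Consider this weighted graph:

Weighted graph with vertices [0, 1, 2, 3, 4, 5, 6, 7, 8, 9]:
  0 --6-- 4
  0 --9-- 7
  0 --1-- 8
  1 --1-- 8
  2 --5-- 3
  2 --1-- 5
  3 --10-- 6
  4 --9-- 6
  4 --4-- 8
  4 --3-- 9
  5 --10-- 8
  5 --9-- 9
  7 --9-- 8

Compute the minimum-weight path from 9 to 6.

Using Dijkstra's algorithm from vertex 9:
Shortest path: 9 -> 4 -> 6
Total weight: 3 + 9 = 12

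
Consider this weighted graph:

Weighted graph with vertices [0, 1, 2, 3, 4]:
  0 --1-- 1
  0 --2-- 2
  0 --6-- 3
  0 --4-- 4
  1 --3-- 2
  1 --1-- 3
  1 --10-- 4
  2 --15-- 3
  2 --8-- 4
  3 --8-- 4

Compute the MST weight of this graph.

Applying Kruskal's algorithm (sort edges by weight, add if no cycle):
  Add (0,1) w=1
  Add (1,3) w=1
  Add (0,2) w=2
  Skip (1,2) w=3 (creates cycle)
  Add (0,4) w=4
  Skip (0,3) w=6 (creates cycle)
  Skip (2,4) w=8 (creates cycle)
  Skip (3,4) w=8 (creates cycle)
  Skip (1,4) w=10 (creates cycle)
  Skip (2,3) w=15 (creates cycle)
MST weight = 8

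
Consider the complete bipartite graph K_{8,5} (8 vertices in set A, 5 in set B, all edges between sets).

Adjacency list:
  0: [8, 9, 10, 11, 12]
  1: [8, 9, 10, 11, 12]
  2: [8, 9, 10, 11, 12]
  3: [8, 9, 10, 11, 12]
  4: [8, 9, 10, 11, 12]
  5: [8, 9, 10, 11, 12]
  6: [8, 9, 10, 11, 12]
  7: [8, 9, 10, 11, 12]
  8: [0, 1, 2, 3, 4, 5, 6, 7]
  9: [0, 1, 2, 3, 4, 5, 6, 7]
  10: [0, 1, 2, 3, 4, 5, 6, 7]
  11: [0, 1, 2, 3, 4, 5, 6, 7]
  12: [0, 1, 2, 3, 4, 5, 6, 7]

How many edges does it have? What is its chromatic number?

K_{8,5} has 8 * 5 = 40 edges.
Bipartite graphs have chromatic number 2 (color each partition differently).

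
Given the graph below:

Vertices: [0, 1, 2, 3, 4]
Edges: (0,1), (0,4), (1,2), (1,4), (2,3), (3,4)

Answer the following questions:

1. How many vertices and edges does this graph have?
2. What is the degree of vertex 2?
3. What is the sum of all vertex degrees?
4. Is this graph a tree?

Count: 5 vertices, 6 edges.
Vertex 2 has neighbors [1, 3], degree = 2.
Handshaking lemma: 2 * 6 = 12.
A tree on 5 vertices has 4 edges. This graph has 6 edges (2 extra). Not a tree.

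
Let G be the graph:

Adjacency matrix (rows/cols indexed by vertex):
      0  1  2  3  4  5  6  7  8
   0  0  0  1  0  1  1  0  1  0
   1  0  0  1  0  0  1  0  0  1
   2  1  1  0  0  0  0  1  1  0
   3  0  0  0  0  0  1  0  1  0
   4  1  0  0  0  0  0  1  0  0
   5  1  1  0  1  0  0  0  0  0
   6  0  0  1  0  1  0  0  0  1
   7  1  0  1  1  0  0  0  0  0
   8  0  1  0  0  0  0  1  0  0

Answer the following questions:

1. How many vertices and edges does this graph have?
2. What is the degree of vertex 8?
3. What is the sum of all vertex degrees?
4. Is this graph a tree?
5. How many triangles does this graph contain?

Count: 9 vertices, 13 edges.
Vertex 8 has neighbors [1, 6], degree = 2.
Handshaking lemma: 2 * 13 = 26.
A tree on 9 vertices has 8 edges. This graph has 13 edges (5 extra). Not a tree.
Number of triangles = 1.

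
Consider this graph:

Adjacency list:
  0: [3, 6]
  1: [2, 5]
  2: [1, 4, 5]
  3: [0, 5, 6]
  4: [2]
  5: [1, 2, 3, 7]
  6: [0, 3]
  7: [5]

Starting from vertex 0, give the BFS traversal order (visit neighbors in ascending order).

BFS from vertex 0 (neighbors processed in ascending order):
Visit order: 0, 3, 6, 5, 1, 2, 7, 4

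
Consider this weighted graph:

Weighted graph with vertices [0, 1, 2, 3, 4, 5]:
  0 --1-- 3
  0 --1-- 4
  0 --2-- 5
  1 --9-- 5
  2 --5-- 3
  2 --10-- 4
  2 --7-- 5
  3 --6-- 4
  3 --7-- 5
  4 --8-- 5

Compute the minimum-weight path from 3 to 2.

Using Dijkstra's algorithm from vertex 3:
Shortest path: 3 -> 2
Total weight: 5 = 5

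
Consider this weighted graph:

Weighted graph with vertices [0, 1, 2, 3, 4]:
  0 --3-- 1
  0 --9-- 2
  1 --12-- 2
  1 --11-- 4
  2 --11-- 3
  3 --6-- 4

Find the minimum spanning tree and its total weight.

Applying Kruskal's algorithm (sort edges by weight, add if no cycle):
  Add (0,1) w=3
  Add (3,4) w=6
  Add (0,2) w=9
  Add (1,4) w=11
  Skip (2,3) w=11 (creates cycle)
  Skip (1,2) w=12 (creates cycle)
MST weight = 29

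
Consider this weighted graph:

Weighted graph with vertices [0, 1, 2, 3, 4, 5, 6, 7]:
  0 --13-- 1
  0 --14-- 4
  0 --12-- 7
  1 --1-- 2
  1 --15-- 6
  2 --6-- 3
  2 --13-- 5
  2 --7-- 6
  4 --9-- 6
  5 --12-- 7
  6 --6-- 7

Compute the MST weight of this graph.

Applying Kruskal's algorithm (sort edges by weight, add if no cycle):
  Add (1,2) w=1
  Add (2,3) w=6
  Add (6,7) w=6
  Add (2,6) w=7
  Add (4,6) w=9
  Add (0,7) w=12
  Add (5,7) w=12
  Skip (0,1) w=13 (creates cycle)
  Skip (2,5) w=13 (creates cycle)
  Skip (0,4) w=14 (creates cycle)
  Skip (1,6) w=15 (creates cycle)
MST weight = 53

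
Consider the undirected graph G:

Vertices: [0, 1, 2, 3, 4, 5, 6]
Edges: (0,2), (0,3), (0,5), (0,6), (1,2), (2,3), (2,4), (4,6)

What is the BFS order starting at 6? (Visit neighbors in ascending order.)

BFS from vertex 6 (neighbors processed in ascending order):
Visit order: 6, 0, 4, 2, 3, 5, 1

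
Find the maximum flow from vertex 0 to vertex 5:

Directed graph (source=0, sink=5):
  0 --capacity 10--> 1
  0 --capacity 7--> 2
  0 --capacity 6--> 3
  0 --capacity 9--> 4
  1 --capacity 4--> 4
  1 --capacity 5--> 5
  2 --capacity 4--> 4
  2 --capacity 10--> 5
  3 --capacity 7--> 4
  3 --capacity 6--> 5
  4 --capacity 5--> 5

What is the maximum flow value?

Computing max flow:
  Flow on (0->1): 9/10
  Flow on (0->2): 7/7
  Flow on (0->3): 6/6
  Flow on (0->4): 1/9
  Flow on (1->4): 4/4
  Flow on (1->5): 5/5
  Flow on (2->5): 7/10
  Flow on (3->5): 6/6
  Flow on (4->5): 5/5
Maximum flow = 23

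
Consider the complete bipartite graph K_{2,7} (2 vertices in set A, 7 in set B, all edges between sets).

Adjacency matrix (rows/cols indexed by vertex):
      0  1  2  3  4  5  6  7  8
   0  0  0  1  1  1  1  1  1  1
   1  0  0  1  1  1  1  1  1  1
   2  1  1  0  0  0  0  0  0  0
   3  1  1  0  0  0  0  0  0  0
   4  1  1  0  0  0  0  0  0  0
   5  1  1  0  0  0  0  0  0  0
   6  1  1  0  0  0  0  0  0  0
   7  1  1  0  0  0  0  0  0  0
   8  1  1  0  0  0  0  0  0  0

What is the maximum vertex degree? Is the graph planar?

Set-A vertices have degree 7; set-B vertices have degree 2. Maximum degree = max(2,7) = 7.
min(2,7) <= 2, so K_{2,7} avoids a K_{3,3} subdivision and is planar.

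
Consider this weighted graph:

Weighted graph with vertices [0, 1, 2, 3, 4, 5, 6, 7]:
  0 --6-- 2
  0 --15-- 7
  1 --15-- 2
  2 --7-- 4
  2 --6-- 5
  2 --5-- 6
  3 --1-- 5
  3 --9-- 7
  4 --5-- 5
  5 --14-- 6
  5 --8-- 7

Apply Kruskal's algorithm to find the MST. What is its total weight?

Applying Kruskal's algorithm (sort edges by weight, add if no cycle):
  Add (3,5) w=1
  Add (2,6) w=5
  Add (4,5) w=5
  Add (0,2) w=6
  Add (2,5) w=6
  Skip (2,4) w=7 (creates cycle)
  Add (5,7) w=8
  Skip (3,7) w=9 (creates cycle)
  Skip (5,6) w=14 (creates cycle)
  Skip (0,7) w=15 (creates cycle)
  Add (1,2) w=15
MST weight = 46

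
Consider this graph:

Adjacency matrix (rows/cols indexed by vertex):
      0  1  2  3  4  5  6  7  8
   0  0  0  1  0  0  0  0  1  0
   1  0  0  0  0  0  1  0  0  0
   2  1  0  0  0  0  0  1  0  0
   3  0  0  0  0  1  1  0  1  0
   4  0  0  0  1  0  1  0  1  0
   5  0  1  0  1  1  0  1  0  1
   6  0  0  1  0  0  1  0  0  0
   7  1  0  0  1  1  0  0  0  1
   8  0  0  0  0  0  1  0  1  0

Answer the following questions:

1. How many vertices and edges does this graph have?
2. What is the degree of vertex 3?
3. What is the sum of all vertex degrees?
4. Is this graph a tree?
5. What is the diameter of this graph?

Count: 9 vertices, 12 edges.
Vertex 3 has neighbors [4, 5, 7], degree = 3.
Handshaking lemma: 2 * 12 = 24.
A tree on 9 vertices has 8 edges. This graph has 12 edges (4 extra). Not a tree.
Diameter (longest shortest path) = 4.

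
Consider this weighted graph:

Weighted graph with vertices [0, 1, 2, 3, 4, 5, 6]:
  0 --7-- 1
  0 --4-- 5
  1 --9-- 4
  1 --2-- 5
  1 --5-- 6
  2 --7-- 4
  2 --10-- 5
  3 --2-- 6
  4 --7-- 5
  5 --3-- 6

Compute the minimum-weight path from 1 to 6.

Using Dijkstra's algorithm from vertex 1:
Shortest path: 1 -> 6
Total weight: 5 = 5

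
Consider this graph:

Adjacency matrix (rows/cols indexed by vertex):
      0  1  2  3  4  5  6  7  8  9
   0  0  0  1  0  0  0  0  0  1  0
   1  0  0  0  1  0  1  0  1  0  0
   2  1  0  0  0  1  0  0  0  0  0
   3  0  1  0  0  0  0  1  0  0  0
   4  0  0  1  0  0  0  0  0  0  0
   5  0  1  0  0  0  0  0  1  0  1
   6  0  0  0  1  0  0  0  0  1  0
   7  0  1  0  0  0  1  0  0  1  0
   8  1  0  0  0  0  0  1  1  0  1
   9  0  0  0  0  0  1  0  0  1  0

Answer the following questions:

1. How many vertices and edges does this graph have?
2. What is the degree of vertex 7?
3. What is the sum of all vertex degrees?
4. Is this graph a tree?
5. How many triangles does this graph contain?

Count: 10 vertices, 12 edges.
Vertex 7 has neighbors [1, 5, 8], degree = 3.
Handshaking lemma: 2 * 12 = 24.
A tree on 10 vertices has 9 edges. This graph has 12 edges (3 extra). Not a tree.
Number of triangles = 1.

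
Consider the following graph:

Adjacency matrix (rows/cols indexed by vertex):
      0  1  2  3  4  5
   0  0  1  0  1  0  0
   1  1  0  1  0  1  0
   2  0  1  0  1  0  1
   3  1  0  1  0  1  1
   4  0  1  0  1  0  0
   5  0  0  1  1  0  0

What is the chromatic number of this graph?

The graph has a maximum clique of size 3 (lower bound on chromatic number).
A valid 3-coloring: {0: 1, 1: 0, 2: 1, 3: 0, 4: 1, 5: 2}.
Chromatic number = 3.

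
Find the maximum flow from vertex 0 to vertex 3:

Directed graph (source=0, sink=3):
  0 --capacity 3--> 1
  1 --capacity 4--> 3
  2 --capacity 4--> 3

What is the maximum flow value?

Computing max flow:
  Flow on (0->1): 3/3
  Flow on (1->3): 3/4
Maximum flow = 3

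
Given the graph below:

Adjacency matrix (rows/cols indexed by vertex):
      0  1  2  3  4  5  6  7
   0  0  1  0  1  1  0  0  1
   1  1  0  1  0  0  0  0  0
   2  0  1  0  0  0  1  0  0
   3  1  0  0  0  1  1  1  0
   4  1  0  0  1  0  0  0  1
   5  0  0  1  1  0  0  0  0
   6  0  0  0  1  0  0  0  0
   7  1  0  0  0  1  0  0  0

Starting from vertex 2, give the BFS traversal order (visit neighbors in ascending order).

BFS from vertex 2 (neighbors processed in ascending order):
Visit order: 2, 1, 5, 0, 3, 4, 7, 6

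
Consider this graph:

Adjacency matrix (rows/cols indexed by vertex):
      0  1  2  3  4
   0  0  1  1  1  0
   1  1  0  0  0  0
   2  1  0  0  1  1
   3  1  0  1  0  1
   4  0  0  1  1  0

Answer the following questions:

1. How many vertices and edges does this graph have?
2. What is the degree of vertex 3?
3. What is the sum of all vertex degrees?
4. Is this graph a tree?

Count: 5 vertices, 6 edges.
Vertex 3 has neighbors [0, 2, 4], degree = 3.
Handshaking lemma: 2 * 6 = 12.
A tree on 5 vertices has 4 edges. This graph has 6 edges (2 extra). Not a tree.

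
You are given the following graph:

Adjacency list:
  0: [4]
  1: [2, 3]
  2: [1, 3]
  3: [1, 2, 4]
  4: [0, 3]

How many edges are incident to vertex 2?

Vertex 2 has neighbors [1, 3], so deg(2) = 2.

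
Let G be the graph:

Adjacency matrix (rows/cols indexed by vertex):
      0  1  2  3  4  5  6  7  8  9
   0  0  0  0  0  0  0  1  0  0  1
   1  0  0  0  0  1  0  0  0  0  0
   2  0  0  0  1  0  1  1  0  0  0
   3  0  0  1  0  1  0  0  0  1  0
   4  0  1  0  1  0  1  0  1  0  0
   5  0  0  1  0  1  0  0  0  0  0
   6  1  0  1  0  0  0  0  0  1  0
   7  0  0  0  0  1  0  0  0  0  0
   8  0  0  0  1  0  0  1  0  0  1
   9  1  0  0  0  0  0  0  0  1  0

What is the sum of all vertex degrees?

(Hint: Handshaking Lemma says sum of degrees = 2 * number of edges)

Count edges: 12 edges.
By Handshaking Lemma: sum of degrees = 2 * 12 = 24.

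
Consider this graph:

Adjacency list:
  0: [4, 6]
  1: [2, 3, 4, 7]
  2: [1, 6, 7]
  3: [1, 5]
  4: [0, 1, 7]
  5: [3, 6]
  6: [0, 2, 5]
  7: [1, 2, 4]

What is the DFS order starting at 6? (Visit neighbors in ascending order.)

DFS from vertex 6 (neighbors processed in ascending order):
Visit order: 6, 0, 4, 1, 2, 7, 3, 5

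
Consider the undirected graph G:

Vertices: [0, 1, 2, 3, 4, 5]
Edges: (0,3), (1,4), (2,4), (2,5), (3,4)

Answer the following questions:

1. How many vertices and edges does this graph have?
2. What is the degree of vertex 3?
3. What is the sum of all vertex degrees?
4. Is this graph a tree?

Count: 6 vertices, 5 edges.
Vertex 3 has neighbors [0, 4], degree = 2.
Handshaking lemma: 2 * 5 = 10.
A graph is a tree iff it is connected and has exactly n-1 edges. This graph is connected (all 6 vertices in one component) and has 6-1 = 5 edges. It is a tree.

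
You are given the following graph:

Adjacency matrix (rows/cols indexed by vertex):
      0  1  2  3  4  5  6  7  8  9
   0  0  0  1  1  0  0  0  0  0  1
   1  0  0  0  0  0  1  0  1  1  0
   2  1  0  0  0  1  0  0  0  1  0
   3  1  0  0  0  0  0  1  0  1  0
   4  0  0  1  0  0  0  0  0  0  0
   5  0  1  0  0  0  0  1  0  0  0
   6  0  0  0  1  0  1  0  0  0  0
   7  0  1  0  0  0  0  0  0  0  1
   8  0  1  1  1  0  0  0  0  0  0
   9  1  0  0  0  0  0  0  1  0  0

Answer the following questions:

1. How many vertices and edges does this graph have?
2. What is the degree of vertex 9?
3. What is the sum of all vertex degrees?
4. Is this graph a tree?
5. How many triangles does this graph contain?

Count: 10 vertices, 12 edges.
Vertex 9 has neighbors [0, 7], degree = 2.
Handshaking lemma: 2 * 12 = 24.
A tree on 10 vertices has 9 edges. This graph has 12 edges (3 extra). Not a tree.
Number of triangles = 0.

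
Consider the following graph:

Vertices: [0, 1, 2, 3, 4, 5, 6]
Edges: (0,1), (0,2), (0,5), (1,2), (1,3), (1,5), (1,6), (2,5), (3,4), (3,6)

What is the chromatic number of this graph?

The graph has a maximum clique of size 4 (lower bound on chromatic number).
A valid 4-coloring: {0: 1, 1: 0, 2: 2, 3: 1, 4: 0, 5: 3, 6: 2}.
Chromatic number = 4.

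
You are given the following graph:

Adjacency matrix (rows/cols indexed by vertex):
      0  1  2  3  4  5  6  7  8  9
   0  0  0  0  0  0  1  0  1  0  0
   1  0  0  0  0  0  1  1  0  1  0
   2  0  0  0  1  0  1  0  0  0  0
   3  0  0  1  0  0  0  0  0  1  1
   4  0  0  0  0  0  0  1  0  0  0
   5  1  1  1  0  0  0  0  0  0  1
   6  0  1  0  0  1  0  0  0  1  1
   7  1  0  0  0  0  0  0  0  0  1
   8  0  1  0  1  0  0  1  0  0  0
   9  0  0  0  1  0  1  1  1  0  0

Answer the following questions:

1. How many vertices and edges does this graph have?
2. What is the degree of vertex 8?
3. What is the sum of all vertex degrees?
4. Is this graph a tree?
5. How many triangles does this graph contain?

Count: 10 vertices, 14 edges.
Vertex 8 has neighbors [1, 3, 6], degree = 3.
Handshaking lemma: 2 * 14 = 28.
A tree on 10 vertices has 9 edges. This graph has 14 edges (5 extra). Not a tree.
Number of triangles = 1.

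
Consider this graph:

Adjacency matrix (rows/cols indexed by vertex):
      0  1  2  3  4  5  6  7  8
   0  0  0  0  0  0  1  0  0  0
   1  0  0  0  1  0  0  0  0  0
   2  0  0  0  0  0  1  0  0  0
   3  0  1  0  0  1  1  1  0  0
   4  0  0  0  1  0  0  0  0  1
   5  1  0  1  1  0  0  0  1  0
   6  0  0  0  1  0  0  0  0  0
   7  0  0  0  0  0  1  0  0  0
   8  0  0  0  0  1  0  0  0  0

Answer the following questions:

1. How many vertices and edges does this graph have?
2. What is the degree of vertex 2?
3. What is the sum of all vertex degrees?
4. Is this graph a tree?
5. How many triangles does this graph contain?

Count: 9 vertices, 8 edges.
Vertex 2 has neighbors [5], degree = 1.
Handshaking lemma: 2 * 8 = 16.
A graph is a tree iff it is connected and has exactly n-1 edges. This graph is connected (all 9 vertices in one component) and has 9-1 = 8 edges. It is a tree.
Number of triangles = 0.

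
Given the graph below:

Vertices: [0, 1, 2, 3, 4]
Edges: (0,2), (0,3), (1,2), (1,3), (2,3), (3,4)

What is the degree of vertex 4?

Vertex 4 has neighbors [3], so deg(4) = 1.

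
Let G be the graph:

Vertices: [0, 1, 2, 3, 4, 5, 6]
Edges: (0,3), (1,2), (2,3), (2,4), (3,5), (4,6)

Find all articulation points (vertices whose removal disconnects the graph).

An articulation point is a vertex whose removal disconnects the graph.
Articulation points: [2, 3, 4]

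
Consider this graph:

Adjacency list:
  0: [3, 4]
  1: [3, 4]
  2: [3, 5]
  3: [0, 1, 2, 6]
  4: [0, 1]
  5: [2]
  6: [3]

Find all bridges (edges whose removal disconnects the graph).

A bridge is an edge whose removal increases the number of connected components.
Bridges found: (2,3), (2,5), (3,6)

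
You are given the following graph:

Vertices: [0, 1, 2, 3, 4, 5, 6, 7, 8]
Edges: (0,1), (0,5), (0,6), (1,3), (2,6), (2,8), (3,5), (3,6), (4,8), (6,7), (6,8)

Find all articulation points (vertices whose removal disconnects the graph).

An articulation point is a vertex whose removal disconnects the graph.
Articulation points: [6, 8]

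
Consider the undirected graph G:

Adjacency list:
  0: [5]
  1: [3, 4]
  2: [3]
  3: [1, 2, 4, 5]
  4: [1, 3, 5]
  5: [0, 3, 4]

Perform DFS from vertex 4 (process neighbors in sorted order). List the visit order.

DFS from vertex 4 (neighbors processed in ascending order):
Visit order: 4, 1, 3, 2, 5, 0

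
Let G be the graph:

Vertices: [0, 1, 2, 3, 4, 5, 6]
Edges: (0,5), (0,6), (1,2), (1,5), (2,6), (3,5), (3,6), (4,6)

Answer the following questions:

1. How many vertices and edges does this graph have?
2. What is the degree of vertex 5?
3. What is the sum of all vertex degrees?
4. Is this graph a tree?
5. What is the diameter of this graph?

Count: 7 vertices, 8 edges.
Vertex 5 has neighbors [0, 1, 3], degree = 3.
Handshaking lemma: 2 * 8 = 16.
A tree on 7 vertices has 6 edges. This graph has 8 edges (2 extra). Not a tree.
Diameter (longest shortest path) = 3.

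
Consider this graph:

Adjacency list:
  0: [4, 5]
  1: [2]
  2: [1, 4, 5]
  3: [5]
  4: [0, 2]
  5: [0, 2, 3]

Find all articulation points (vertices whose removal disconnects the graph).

An articulation point is a vertex whose removal disconnects the graph.
Articulation points: [2, 5]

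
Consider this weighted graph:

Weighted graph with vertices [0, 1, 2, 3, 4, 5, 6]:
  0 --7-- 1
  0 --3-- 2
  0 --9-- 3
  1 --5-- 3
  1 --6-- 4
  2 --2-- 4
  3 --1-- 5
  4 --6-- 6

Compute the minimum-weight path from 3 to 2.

Using Dijkstra's algorithm from vertex 3:
Shortest path: 3 -> 0 -> 2
Total weight: 9 + 3 = 12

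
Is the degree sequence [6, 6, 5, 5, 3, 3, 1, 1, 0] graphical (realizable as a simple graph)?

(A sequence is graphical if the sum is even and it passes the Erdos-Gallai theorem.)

Sum of degrees = 30. Sum is even but fails Erdos-Gallai. The sequence is NOT graphical.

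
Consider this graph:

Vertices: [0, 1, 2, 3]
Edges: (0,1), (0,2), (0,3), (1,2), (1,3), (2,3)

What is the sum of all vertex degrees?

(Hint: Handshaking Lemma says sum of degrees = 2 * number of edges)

Count edges: 6 edges.
By Handshaking Lemma: sum of degrees = 2 * 6 = 12.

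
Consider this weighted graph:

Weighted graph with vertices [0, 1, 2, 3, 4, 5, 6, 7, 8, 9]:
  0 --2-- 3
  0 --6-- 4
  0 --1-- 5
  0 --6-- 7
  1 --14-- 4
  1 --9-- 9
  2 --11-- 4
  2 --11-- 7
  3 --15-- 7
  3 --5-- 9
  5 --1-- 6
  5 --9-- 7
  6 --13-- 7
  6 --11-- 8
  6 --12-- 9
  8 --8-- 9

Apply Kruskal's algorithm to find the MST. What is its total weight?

Applying Kruskal's algorithm (sort edges by weight, add if no cycle):
  Add (0,5) w=1
  Add (5,6) w=1
  Add (0,3) w=2
  Add (3,9) w=5
  Add (0,7) w=6
  Add (0,4) w=6
  Add (8,9) w=8
  Add (1,9) w=9
  Skip (5,7) w=9 (creates cycle)
  Add (2,4) w=11
  Skip (2,7) w=11 (creates cycle)
  Skip (6,8) w=11 (creates cycle)
  Skip (6,9) w=12 (creates cycle)
  Skip (6,7) w=13 (creates cycle)
  Skip (1,4) w=14 (creates cycle)
  Skip (3,7) w=15 (creates cycle)
MST weight = 49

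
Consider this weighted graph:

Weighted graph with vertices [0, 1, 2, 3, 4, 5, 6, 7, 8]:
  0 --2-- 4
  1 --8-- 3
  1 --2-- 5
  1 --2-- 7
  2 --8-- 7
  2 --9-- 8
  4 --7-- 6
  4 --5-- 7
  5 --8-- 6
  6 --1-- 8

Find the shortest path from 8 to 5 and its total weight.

Using Dijkstra's algorithm from vertex 8:
Shortest path: 8 -> 6 -> 5
Total weight: 1 + 8 = 9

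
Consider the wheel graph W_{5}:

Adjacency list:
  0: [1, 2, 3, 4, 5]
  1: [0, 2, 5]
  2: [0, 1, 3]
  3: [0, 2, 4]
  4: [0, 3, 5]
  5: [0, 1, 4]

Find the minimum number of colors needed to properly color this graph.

W_{5} = C_{5} plus a hub adjacent to every cycle vertex.
The outer cycle needs 3 colors (odd cycle); the hub is adjacent to all of them so needs a fresh color.
Chromatic number = 3 + 1 = 4.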